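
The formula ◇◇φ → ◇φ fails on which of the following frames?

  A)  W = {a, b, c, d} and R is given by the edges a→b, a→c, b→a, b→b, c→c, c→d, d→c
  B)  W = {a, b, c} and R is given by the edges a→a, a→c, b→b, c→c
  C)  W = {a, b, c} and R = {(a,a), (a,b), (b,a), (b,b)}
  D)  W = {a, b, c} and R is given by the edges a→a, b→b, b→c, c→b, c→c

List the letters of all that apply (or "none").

The schema ◇◇φ → ◇φ is the dual of axiom 4; it is valid on a frame iff R is transitive.
(A) R is not transitive (a R b and b R a but not a R a), so the schema fails here.
(B) R is transitive (R is closed under composition), so the schema is valid here.
(C) R is transitive (R is closed under composition), so the schema is valid here.
(D) R is transitive (R is closed under composition), so the schema is valid here.

A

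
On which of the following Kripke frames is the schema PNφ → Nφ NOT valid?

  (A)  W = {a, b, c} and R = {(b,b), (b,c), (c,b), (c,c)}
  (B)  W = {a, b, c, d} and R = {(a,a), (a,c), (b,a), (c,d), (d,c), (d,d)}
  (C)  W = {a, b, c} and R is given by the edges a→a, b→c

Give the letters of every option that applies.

B, C

The schema PNφ → Nφ is the dual of axiom 5; it is valid on a frame iff R is euclidean.
(A) R is euclidean (any two R-successors of the same world are R-related), so the schema is valid here.
(B) R is not euclidean (a R c and a R a but not c R a), so the schema fails here.
(C) R is not euclidean (b R c and b R c but not c R c), so the schema fails here.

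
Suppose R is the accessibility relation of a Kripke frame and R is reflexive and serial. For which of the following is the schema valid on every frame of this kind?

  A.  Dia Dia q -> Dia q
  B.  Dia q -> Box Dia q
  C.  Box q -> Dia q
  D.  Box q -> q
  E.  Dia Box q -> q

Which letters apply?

C, D

(A) Dia Dia q -> Dia q (the dual of axiom 4) characterises the transitive frames. Such an R need not be transitive — not valid.
(B) Dia q -> Box Dia q (axiom 5) characterises the euclidean frames. Such an R need not be euclidean — not valid.
(C) Box q -> Dia q is axiom D, which corresponds to seriality. Every such R is serial — valid.
(D) Box q -> q is axiom T; it is valid on a frame exactly when R is reflexive. Every such R is reflexive, so valid.
(E) Dia Box q -> q is the dual of axiom B, which corresponds to symmetry. Such an R need not be symmetric — not valid.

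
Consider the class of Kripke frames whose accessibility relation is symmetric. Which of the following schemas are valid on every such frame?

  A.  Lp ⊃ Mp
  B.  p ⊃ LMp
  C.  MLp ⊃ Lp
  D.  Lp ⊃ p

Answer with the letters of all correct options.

(A) Lp ⊃ Mp is axiom D; it is valid on a frame exactly when R is serial. Such an R need not be serial, so not valid.
(B) p ⊃ LMp (axiom B) characterises the symmetric frames. Every such R is symmetric — valid.
(C) MLp ⊃ Lp (the dual of axiom 5) characterises the euclidean frames. Such an R need not be euclidean — not valid.
(D) Lp ⊃ p is axiom T, which corresponds to reflexivity. Such an R need not be reflexive — not valid.

B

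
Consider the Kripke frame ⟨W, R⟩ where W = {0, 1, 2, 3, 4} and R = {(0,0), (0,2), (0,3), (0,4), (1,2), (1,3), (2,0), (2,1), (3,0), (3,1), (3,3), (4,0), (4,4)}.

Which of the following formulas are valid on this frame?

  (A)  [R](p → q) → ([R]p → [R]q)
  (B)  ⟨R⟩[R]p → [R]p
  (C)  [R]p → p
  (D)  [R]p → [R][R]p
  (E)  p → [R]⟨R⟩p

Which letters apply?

R is not reflexive: not 1 R 1.
R is symmetric: every R-edge is matched by its reverse.
R is not transitive: 0 R 2 and 2 R 1 but not 0 R 1.
R is not euclidean: 0 R 2 and 0 R 3 but not 2 R 3.
(A) [R](p → q) → ([R]p → [R]q) is axiom K, valid on every Kripke frame — valid.
(B) the dual of axiom 5: valid iff R is euclidean. R is not euclidean — not valid.
(C) axiom T: valid iff R is reflexive. R is not reflexive — not valid.
(D) [R]p → [R][R]p is axiom 4, which corresponds to transitivity. R is not transitive — not valid.
(E) p → [R]⟨R⟩p is axiom B; it is valid on a frame exactly when R is symmetric. R is symmetric, so valid.

A, E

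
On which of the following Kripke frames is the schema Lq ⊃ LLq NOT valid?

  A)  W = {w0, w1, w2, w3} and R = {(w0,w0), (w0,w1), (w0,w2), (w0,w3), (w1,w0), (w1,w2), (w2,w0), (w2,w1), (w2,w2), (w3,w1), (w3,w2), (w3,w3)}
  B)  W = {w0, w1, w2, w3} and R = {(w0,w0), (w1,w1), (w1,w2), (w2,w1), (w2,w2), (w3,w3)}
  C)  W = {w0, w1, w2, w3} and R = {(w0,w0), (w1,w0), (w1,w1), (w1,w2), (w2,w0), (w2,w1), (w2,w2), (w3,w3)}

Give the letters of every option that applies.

A

The schema Lq ⊃ LLq is axiom 4; it is valid on a frame iff R is transitive.
(A) R is not transitive (w1 R w0 and w0 R w1 but not w1 R w1), so the schema fails here.
(B) R is transitive (R is closed under composition), so the schema is valid here.
(C) R is transitive (R is closed under composition), so the schema is valid here.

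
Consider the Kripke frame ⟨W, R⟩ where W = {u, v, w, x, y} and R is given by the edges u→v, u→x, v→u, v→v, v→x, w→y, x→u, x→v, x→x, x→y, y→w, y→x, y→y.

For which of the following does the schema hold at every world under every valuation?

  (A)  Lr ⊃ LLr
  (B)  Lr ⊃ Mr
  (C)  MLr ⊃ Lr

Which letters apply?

R is not transitive: u R v and v R u but not u R u.
R is not euclidean: x R u and x R y but not u R y.
R is serial: every world has an R-successor.
(A) Lr ⊃ LLr (axiom 4) characterises the transitive frames. R is not transitive — not valid.
(B) axiom D: valid iff R is serial. R is serial — valid.
(C) MLr ⊃ Lr (the dual of axiom 5) characterises the euclidean frames. R is not euclidean — not valid.

B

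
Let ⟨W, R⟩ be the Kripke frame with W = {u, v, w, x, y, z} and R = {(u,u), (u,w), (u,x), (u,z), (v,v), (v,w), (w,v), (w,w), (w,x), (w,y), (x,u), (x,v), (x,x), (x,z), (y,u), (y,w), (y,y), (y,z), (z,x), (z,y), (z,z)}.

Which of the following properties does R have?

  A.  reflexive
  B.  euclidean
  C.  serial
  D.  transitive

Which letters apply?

A, C

(A) reflexive: each world relates to itself.
(B) not euclidean: u R w and u R u but not w R u.
(C) serial: every world has an R-successor.
(D) not transitive: u R w and w R v but not u R v.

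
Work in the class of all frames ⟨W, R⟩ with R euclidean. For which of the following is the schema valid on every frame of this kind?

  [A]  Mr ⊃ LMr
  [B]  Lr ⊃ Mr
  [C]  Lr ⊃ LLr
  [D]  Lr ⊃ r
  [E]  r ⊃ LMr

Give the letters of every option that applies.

(A) Mr ⊃ LMr is axiom 5; it is valid on a frame exactly when R is euclidean. Every such R is euclidean, so valid.
(B) axiom D: valid iff R is serial. Such an R need not be serial — not valid.
(C) Lr ⊃ LLr (axiom 4) characterises the transitive frames. Such an R need not be transitive — not valid.
(D) Lr ⊃ r is axiom T, which corresponds to reflexivity. Such an R need not be reflexive — not valid.
(E) r ⊃ LMr is axiom B, which corresponds to symmetry. Such an R need not be symmetric — not valid.

A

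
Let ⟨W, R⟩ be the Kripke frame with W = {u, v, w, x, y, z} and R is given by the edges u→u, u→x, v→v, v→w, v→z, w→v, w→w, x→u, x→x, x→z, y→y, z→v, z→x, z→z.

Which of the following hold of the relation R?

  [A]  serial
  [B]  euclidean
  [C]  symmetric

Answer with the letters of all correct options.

A, C

(A) serial: every world has an R-successor.
(B) not euclidean: v R w and v R z but not w R z.
(C) symmetric: every R-edge is matched by its reverse.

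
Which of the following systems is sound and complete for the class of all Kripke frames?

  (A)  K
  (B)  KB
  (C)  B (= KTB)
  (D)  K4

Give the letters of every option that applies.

A

(A) K is determined by exactly this class.
(B) KB is determined by the class of symmetric frames.
(C) B (= KTB) is determined by the class of reflexive and symmetric frames.
(D) K4 is determined by the class of transitive frames.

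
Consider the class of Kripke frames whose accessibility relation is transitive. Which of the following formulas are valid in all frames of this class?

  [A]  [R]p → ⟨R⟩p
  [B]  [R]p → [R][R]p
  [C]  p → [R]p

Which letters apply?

(A) [R]p → ⟨R⟩p (axiom D) characterises the serial frames. Such an R need not be serial — not valid.
(B) axiom 4: valid iff R is transitive. Every such R is transitive — valid.
(C) p → [R]p is valid only on frames where every R-edge is a self-loop. Such an R need not be a subset of the identity — not valid.

B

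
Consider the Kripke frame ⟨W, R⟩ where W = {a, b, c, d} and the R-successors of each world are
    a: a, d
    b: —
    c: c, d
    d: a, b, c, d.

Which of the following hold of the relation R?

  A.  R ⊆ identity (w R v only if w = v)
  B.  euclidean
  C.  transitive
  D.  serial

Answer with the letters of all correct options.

none

(A) not ⊆ identity: a R d with a ≠ d.
(B) not euclidean: d R a and d R b but not a R b.
(C) not transitive: a R d and d R b but not a R b.
(D) not serial: b has no R-successor.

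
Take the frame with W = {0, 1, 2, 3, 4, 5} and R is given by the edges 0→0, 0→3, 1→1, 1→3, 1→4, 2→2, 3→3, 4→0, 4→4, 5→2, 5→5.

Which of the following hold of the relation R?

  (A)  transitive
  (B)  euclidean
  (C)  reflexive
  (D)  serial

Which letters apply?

(A) not transitive: 1 R 4 and 4 R 0 but not 1 R 0.
(B) not euclidean: 0 R 3 and 0 R 0 but not 3 R 0.
(C) reflexive: each world relates to itself.
(D) serial: every world has an R-successor.

C, D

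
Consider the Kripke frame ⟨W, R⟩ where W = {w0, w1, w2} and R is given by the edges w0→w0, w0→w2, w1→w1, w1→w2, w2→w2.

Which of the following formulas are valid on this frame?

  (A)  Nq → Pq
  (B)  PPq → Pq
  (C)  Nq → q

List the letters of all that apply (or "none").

A, B, C

R is reflexive: each world relates to itself.
R is transitive: R is closed under composition.
R is serial: every world has an R-successor.
(A) Nq → Pq is axiom D; it is valid on a frame exactly when R is serial. R is serial, so valid.
(B) the dual of axiom 4: valid iff R is transitive. R is transitive — valid.
(C) Nq → q is axiom T, which corresponds to reflexivity. R is reflexive — valid.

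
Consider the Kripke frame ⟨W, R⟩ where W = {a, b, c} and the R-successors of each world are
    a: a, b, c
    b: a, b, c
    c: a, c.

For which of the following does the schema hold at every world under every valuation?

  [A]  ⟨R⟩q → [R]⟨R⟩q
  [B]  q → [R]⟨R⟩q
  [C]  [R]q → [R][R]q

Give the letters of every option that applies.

none

R is not symmetric: b R c but not c R b.
R is not transitive: c R a and a R b but not c R b.
R is not euclidean: a R c and a R b but not c R b.
(A) ⟨R⟩q → [R]⟨R⟩q is axiom 5; it is valid on a frame exactly when R is euclidean. R is not euclidean, so not valid.
(B) q → [R]⟨R⟩q is axiom B, which corresponds to symmetry. R is not symmetric — not valid.
(C) [R]q → [R][R]q (axiom 4) characterises the transitive frames. R is not transitive — not valid.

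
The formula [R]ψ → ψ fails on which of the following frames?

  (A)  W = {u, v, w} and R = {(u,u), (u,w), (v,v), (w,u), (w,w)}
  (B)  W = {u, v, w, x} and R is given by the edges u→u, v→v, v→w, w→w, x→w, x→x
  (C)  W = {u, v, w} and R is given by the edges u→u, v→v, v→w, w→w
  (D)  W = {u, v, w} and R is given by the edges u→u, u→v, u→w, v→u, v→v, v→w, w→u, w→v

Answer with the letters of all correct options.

The schema [R]ψ → ψ is axiom T; it is valid on a frame iff R is reflexive.
(A) R is reflexive (each world relates to itself), so the schema is valid here.
(B) R is reflexive (each world relates to itself), so the schema is valid here.
(C) R is reflexive (each world relates to itself), so the schema is valid here.
(D) R is not reflexive (not w R w), so the schema fails here.

D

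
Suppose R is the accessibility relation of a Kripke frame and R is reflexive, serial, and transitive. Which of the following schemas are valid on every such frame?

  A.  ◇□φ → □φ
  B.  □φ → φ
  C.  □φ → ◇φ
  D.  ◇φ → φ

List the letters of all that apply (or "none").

B, C

(A) ◇□φ → □φ is the dual of axiom 5; it is valid on a frame exactly when R is euclidean. Such an R need not be euclidean, so not valid.
(B) axiom T: valid iff R is reflexive. Every such R is reflexive — valid.
(C) □φ → ◇φ is axiom D; it is valid on a frame exactly when R is serial. Every such R is serial, so valid.
(D) ◇φ → φ (the converse of T) corresponds to R being a subset of the identity. Such an R need not be a subset of the identity, so not valid.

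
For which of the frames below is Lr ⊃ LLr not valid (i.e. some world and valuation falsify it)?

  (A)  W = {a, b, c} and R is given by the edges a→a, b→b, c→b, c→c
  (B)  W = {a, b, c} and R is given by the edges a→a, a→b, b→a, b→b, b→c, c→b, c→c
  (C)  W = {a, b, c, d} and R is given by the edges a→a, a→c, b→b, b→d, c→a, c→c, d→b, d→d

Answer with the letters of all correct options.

B

The schema Lr ⊃ LLr is axiom 4; it is valid on a frame iff R is transitive.
(A) R is transitive (R is closed under composition), so the schema is valid here.
(B) R is not transitive (a R b and b R c but not a R c), so the schema fails here.
(C) R is transitive (R is closed under composition), so the schema is valid here.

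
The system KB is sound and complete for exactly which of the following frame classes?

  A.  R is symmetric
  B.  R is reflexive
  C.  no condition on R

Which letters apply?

A

(A) KB is sound and complete for exactly this class.
(B) this class determines T (= KT), not KB.
(C) this class determines K, not KB.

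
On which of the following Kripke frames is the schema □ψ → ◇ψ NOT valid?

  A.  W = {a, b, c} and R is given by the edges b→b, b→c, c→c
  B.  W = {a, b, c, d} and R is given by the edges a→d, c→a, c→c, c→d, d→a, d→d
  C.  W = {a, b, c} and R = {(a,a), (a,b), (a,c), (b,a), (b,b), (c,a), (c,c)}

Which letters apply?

The schema □ψ → ◇ψ is axiom D; it is valid on a frame iff R is serial.
(A) R is not serial (a has no R-successor), so the schema fails here.
(B) R is not serial (b has no R-successor), so the schema fails here.
(C) R is serial (every world has an R-successor), so the schema is valid here.

A, B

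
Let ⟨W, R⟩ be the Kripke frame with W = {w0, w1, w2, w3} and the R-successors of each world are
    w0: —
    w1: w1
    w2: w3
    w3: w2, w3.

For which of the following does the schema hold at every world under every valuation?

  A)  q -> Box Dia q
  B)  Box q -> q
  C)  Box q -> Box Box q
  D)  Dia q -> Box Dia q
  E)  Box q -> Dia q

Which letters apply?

R is not reflexive: not w0 R w0.
R is symmetric: every R-edge is matched by its reverse.
R is not transitive: w2 R w3 and w3 R w2 but not w2 R w2.
R is not euclidean: w3 R w2 and w3 R w2 but not w2 R w2.
R is not serial: w0 has no R-successor.
(A) q -> Box Dia q is axiom B, which corresponds to symmetry. R is symmetric — valid.
(B) Box q -> q (axiom T) characterises the reflexive frames. R is not reflexive — not valid.
(C) axiom 4: valid iff R is transitive. R is not transitive — not valid.
(D) Dia q -> Box Dia q is axiom 5; it is valid on a frame exactly when R is euclidean. R is not euclidean, so not valid.
(E) Box q -> Dia q is axiom D, which corresponds to seriality. R is not serial — not valid.

A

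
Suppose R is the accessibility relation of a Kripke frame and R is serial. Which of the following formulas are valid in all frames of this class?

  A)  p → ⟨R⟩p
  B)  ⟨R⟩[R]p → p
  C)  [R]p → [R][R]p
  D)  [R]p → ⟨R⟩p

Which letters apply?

D

(A) the dual of axiom T: valid iff R is reflexive. Such an R need not be reflexive — not valid.
(B) ⟨R⟩[R]p → p is the dual of axiom B, which corresponds to symmetry. Such an R need not be symmetric — not valid.
(C) [R]p → [R][R]p (axiom 4) characterises the transitive frames. Such an R need not be transitive — not valid.
(D) [R]p → ⟨R⟩p is axiom D, which corresponds to seriality. Every such R is serial — valid.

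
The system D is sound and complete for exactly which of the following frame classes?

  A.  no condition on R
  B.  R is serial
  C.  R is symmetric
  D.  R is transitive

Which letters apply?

(A) this class determines K, not D.
(B) D is sound and complete for exactly this class.
(C) this class determines KB, not D.
(D) this class determines K4, not D.

B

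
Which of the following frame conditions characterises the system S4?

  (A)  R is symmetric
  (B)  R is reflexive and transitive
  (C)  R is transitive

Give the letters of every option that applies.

B

(A) this class determines KB, not S4.
(B) S4 is sound and complete for exactly this class.
(C) this class determines K4, not S4.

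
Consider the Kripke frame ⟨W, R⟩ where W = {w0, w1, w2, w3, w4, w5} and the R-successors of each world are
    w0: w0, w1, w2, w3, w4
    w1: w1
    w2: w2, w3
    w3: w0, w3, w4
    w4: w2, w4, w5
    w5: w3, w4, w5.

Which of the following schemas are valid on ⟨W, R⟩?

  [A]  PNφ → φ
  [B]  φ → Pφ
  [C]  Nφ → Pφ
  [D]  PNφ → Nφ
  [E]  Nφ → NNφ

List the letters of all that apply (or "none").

R is reflexive: each world relates to itself.
R is not symmetric: w0 R w1 but not w1 R w0.
R is not transitive: w0 R w4 and w4 R w5 but not w0 R w5.
R is not euclidean: w0 R w1 and w0 R w0 but not w1 R w0.
R is serial: every world has an R-successor.
(A) PNφ → φ is the dual of axiom B; it is valid on a frame exactly when R is symmetric. R is not symmetric, so not valid.
(B) φ → Pφ is the dual of axiom T; it is valid on a frame exactly when R is reflexive. R is reflexive, so valid.
(C) Nφ → Pφ is axiom D, which corresponds to seriality. R is serial — valid.
(D) the dual of axiom 5: valid iff R is euclidean. R is not euclidean — not valid.
(E) Nφ → NNφ is axiom 4; it is valid on a frame exactly when R is transitive. R is not transitive, so not valid.

B, C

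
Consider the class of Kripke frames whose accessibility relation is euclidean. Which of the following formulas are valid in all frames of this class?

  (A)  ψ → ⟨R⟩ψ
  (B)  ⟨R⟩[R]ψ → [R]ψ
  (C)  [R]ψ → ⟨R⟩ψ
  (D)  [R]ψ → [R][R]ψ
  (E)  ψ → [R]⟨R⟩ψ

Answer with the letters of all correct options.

B

(A) ψ → ⟨R⟩ψ is the dual of axiom T; it is valid on a frame exactly when R is reflexive. Such an R need not be reflexive, so not valid.
(B) the dual of axiom 5: valid iff R is euclidean. Every such R is euclidean — valid.
(C) [R]ψ → ⟨R⟩ψ (axiom D) characterises the serial frames. Such an R need not be serial — not valid.
(D) [R]ψ → [R][R]ψ (axiom 4) characterises the transitive frames. Such an R need not be transitive — not valid.
(E) ψ → [R]⟨R⟩ψ (axiom B) characterises the symmetric frames. Such an R need not be symmetric — not valid.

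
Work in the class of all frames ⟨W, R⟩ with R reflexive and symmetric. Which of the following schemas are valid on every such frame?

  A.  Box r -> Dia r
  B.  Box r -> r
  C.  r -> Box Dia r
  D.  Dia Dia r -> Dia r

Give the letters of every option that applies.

Reflexive relations are serial.
(A) Box r -> Dia r is axiom D, which corresponds to seriality. Every such R is serial — valid.
(B) Box r -> r (axiom T) characterises the reflexive frames. Every such R is reflexive — valid.
(C) r -> Box Dia r (axiom B) characterises the symmetric frames. Every such R is symmetric — valid.
(D) Dia Dia r -> Dia r (the dual of axiom 4) characterises the transitive frames. Such an R need not be transitive — not valid.

A, B, C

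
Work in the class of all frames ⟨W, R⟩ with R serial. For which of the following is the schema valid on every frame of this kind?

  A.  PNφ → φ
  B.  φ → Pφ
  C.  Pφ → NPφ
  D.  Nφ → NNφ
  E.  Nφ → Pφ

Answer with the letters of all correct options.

E

(A) PNφ → φ is the dual of axiom B, which corresponds to symmetry. Such an R need not be symmetric — not valid.
(B) φ → Pφ (the dual of axiom T) characterises the reflexive frames. Such an R need not be reflexive — not valid.
(C) Pφ → NPφ is axiom 5; it is valid on a frame exactly when R is euclidean. Such an R need not be euclidean, so not valid.
(D) Nφ → NNφ is axiom 4, which corresponds to transitivity. Such an R need not be transitive — not valid.
(E) Nφ → Pφ is axiom D; it is valid on a frame exactly when R is serial. Every such R is serial, so valid.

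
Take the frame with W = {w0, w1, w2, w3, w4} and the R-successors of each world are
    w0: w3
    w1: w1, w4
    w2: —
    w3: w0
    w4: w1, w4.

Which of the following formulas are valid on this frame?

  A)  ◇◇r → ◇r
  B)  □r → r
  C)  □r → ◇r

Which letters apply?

R is not reflexive: not w0 R w0.
R is not transitive: w0 R w3 and w3 R w0 but not w0 R w0.
R is not serial: w2 has no R-successor.
(A) the dual of axiom 4: valid iff R is transitive. R is not transitive — not valid.
(B) □r → r is axiom T, which corresponds to reflexivity. R is not reflexive — not valid.
(C) □r → ◇r is axiom D, which corresponds to seriality. R is not serial — not valid.

none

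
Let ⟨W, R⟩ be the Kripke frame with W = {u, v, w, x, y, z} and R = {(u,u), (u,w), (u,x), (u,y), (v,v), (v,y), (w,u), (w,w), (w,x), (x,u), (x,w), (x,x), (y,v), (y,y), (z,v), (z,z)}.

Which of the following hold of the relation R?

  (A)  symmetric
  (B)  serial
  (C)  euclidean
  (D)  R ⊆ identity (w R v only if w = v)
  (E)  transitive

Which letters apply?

(A) not symmetric: u R y but not y R u.
(B) serial: every world has an R-successor.
(C) not euclidean: u R w and u R y but not w R y.
(D) not ⊆ identity: u R w with u ≠ w.
(E) not transitive: u R y and y R v but not u R v.

B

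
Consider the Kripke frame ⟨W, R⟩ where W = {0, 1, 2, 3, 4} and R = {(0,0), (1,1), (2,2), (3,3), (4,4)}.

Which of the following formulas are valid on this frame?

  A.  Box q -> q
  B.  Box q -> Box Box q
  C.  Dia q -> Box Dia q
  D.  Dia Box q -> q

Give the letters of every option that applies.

A, B, C, D

R is reflexive: each world relates to itself.
R is symmetric: every R-edge is matched by its reverse.
R is transitive: R is closed under composition.
R is euclidean: any two R-successors of the same world are R-related.
(A) Box q -> q is axiom T; it is valid on a frame exactly when R is reflexive. R is reflexive, so valid.
(B) Box q -> Box Box q is axiom 4; it is valid on a frame exactly when R is transitive. R is transitive, so valid.
(C) Dia q -> Box Dia q is axiom 5, which corresponds to the euclidean property. R is euclidean — valid.
(D) Dia Box q -> q (the dual of axiom B) characterises the symmetric frames. R is symmetric — valid.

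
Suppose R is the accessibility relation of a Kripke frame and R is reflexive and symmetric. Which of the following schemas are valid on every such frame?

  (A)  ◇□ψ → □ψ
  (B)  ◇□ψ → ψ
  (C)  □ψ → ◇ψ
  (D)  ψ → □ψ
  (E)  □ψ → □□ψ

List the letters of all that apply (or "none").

Reflexive relations are serial.
(A) ◇□ψ → □ψ is the dual of axiom 5, which corresponds to the euclidean property. Such an R need not be euclidean — not valid.
(B) ◇□ψ → ψ (the dual of axiom B) characterises the symmetric frames. Every such R is symmetric — valid.
(C) axiom D: valid iff R is serial. Every such R is serial — valid.
(D) ψ → □ψ is equivalent to ◇p→p; it holds exactly when R ⊆ identity. Such an R need not be a subset of the identity — not valid.
(E) □ψ → □□ψ (axiom 4) characterises the transitive frames. Such an R need not be transitive — not valid.

B, C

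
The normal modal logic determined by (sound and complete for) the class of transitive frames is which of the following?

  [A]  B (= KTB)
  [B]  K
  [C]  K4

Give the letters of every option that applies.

(A) B (= KTB) is determined by the class of reflexive and symmetric frames.
(B) K is determined by the class of arbitrary frames.
(C) K4 is determined by exactly this class.

C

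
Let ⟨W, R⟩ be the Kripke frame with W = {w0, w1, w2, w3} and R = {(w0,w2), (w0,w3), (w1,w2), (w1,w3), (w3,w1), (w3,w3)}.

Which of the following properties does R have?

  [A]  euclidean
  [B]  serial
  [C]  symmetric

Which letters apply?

none

(A) not euclidean: w0 R w2 and w0 R w3 but not w2 R w3.
(B) not serial: w2 has no R-successor.
(C) not symmetric: w0 R w2 but not w2 R w0.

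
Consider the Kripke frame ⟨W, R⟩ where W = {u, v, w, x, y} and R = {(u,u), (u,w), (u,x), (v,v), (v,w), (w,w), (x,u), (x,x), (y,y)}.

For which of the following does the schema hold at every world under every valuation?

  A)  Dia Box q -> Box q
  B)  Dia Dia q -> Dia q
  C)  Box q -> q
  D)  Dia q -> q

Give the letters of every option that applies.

R is reflexive: each world relates to itself.
R is not transitive: x R u and u R w but not x R w.
R is not euclidean: u R w and u R u but not w R u.
R is not a subset of the identity: u R w with u ≠ w.
(A) the dual of axiom 5: valid iff R is euclidean. R is not euclidean — not valid.
(B) the dual of axiom 4: valid iff R is transitive. R is not transitive — not valid.
(C) Box q -> q is axiom T, which corresponds to reflexivity. R is reflexive — valid.
(D) Dia q -> q (the converse of T) corresponds to R being a subset of the identity. Here R ⊄ identity, so not valid.

C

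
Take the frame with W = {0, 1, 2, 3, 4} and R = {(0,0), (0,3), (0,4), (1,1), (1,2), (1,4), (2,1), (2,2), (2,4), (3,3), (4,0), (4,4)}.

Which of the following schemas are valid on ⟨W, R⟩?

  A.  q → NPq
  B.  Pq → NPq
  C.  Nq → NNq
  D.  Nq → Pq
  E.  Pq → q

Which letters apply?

R is not symmetric: 0 R 3 but not 3 R 0.
R is not transitive: 1 R 4 and 4 R 0 but not 1 R 0.
R is not euclidean: 0 R 3 and 0 R 0 but not 3 R 0.
R is serial: every world has an R-successor.
R is not a subset of the identity: 0 R 3 with 0 ≠ 3.
(A) axiom B: valid iff R is symmetric. R is not symmetric — not valid.
(B) axiom 5: valid iff R is euclidean. R is not euclidean — not valid.
(C) Nq → NNq is axiom 4; it is valid on a frame exactly when R is transitive. R is not transitive, so not valid.
(D) Nq → Pq is axiom D; it is valid on a frame exactly when R is serial. R is serial, so valid.
(E) Pq → q (the converse of T) corresponds to R being a subset of the identity. Here R ⊄ identity, so not valid.

D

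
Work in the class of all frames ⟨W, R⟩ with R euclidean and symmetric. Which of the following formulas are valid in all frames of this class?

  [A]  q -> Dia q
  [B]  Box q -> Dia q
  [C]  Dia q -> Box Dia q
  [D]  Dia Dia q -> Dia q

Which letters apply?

C, D

A symmetric euclidean relation is transitive (uRv and vRw give vRu by symmetry, then uRw by the euclidean condition, applied at v).
(A) q -> Dia q is the dual of axiom T; it is valid on a frame exactly when R is reflexive. Such an R need not be reflexive, so not valid.
(B) Box q -> Dia q is axiom D; it is valid on a frame exactly when R is serial. Such an R need not be serial, so not valid.
(C) Dia q -> Box Dia q (axiom 5) characterises the euclidean frames. Every such R is euclidean — valid.
(D) the dual of axiom 4: valid iff R is transitive. Every such R is transitive — valid.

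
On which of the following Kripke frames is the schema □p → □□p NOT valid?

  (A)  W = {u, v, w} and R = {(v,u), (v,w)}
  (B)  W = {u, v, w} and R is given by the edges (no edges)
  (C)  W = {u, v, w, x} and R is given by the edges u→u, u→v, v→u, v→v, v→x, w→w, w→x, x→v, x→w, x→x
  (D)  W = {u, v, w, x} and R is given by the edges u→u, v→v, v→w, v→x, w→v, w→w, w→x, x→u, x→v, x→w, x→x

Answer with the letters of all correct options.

The schema □p → □□p is axiom 4; it is valid on a frame iff R is transitive.
(A) R is transitive (R is closed under composition), so the schema is valid here.
(B) R is transitive (R is closed under composition), so the schema is valid here.
(C) R is not transitive (u R v and v R x but not u R x), so the schema fails here.
(D) R is not transitive (v R x and x R u but not v R u), so the schema fails here.

C, D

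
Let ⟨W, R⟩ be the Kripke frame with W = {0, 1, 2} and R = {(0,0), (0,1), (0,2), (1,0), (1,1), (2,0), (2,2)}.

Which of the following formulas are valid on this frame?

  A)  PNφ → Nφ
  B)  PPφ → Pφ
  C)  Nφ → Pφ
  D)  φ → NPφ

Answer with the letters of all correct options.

R is symmetric: every R-edge is matched by its reverse.
R is not transitive: 1 R 0 and 0 R 2 but not 1 R 2.
R is not euclidean: 0 R 1 and 0 R 2 but not 1 R 2.
R is serial: every world has an R-successor.
(A) PNφ → Nφ is the dual of axiom 5, which corresponds to the euclidean property. R is not euclidean — not valid.
(B) the dual of axiom 4: valid iff R is transitive. R is not transitive — not valid.
(C) Nφ → Pφ is axiom D, which corresponds to seriality. R is serial — valid.
(D) axiom B: valid iff R is symmetric. R is symmetric — valid.

C, D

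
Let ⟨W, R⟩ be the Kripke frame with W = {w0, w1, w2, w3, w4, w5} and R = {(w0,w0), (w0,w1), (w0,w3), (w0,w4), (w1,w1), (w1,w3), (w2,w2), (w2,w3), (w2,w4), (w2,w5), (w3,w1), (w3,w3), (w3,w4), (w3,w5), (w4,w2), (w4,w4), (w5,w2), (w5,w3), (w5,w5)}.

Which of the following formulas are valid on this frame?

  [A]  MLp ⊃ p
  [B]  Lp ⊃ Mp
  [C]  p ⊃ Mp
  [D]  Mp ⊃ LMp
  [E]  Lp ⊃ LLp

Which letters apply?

R is reflexive: each world relates to itself.
R is not symmetric: w0 R w1 but not w1 R w0.
R is not transitive: w0 R w3 and w3 R w5 but not w0 R w5.
R is not euclidean: w0 R w1 and w0 R w0 but not w1 R w0.
R is serial: every world has an R-successor.
(A) MLp ⊃ p (the dual of axiom B) characterises the symmetric frames. R is not symmetric — not valid.
(B) Lp ⊃ Mp is axiom D; it is valid on a frame exactly when R is serial. R is serial, so valid.
(C) the dual of axiom T: valid iff R is reflexive. R is reflexive — valid.
(D) Mp ⊃ LMp is axiom 5; it is valid on a frame exactly when R is euclidean. R is not euclidean, so not valid.
(E) Lp ⊃ LLp (axiom 4) characterises the transitive frames. R is not transitive — not valid.

B, C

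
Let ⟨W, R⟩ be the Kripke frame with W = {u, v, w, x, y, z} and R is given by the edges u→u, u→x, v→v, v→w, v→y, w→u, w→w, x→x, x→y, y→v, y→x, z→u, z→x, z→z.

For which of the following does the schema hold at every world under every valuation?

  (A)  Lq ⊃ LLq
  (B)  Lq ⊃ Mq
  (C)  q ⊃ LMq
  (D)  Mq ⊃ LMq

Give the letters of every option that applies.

B

R is not symmetric: u R x but not x R u.
R is not transitive: u R x and x R y but not u R y.
R is not euclidean: u R x and u R u but not x R u.
R is serial: every world has an R-successor.
(A) Lq ⊃ LLq (axiom 4) characterises the transitive frames. R is not transitive — not valid.
(B) Lq ⊃ Mq is axiom D, which corresponds to seriality. R is serial — valid.
(C) q ⊃ LMq is axiom B; it is valid on a frame exactly when R is symmetric. R is not symmetric, so not valid.
(D) axiom 5: valid iff R is euclidean. R is not euclidean — not valid.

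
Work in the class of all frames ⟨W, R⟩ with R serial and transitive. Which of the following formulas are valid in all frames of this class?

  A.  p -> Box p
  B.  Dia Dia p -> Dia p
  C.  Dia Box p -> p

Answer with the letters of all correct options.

B

(A) p -> Box p (equivalent to ◇p→p) corresponds to R being a subset of the identity. Such an R need not be a subset of the identity, so not valid.
(B) Dia Dia p -> Dia p (the dual of axiom 4) characterises the transitive frames. Every such R is transitive — valid.
(C) the dual of axiom B: valid iff R is symmetric. Such an R need not be symmetric — not valid.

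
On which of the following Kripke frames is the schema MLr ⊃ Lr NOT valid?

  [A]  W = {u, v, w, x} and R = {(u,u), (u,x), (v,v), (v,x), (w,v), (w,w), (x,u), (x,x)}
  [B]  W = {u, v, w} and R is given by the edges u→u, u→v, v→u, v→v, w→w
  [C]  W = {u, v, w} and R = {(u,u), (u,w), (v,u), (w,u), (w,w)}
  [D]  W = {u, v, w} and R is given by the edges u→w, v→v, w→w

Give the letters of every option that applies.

A

The schema MLr ⊃ Lr is the dual of axiom 5; it is valid on a frame iff R is euclidean.
(A) R is not euclidean (v R x and v R v but not x R v), so the schema fails here.
(B) R is euclidean (any two R-successors of the same world are R-related), so the schema is valid here.
(C) R is euclidean (any two R-successors of the same world are R-related), so the schema is valid here.
(D) R is euclidean (any two R-successors of the same world are R-related), so the schema is valid here.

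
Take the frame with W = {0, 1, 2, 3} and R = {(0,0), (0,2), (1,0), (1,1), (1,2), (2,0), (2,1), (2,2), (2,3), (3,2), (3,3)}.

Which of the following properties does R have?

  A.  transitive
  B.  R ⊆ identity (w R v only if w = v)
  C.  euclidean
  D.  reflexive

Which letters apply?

(A) not transitive: 0 R 2 and 2 R 1 but not 0 R 1.
(B) not ⊆ identity: 0 R 2 with 0 ≠ 2.
(C) not euclidean: 1 R 0 and 1 R 1 but not 0 R 1.
(D) reflexive: each world relates to itself.

D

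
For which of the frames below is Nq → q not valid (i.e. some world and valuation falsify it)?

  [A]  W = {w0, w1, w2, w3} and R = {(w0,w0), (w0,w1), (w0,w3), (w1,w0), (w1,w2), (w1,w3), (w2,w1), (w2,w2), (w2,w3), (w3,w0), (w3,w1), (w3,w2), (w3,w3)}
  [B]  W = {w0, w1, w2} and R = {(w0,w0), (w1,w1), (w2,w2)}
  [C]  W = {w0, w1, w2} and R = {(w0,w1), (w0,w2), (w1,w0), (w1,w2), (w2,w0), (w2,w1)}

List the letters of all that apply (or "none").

A, C

The schema Nq → q is axiom T; it is valid on a frame iff R is reflexive.
(A) R is not reflexive (not w1 R w1), so the schema fails here.
(B) R is reflexive (each world relates to itself), so the schema is valid here.
(C) R is not reflexive (not w0 R w0), so the schema fails here.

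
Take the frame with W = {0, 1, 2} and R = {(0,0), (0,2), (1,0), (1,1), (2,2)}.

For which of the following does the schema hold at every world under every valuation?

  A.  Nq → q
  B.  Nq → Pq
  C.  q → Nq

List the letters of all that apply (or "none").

R is reflexive: each world relates to itself.
R is serial: every world has an R-successor.
R is not a subset of the identity: 0 R 2 with 0 ≠ 2.
(A) Nq → q (axiom T) characterises the reflexive frames. R is reflexive — valid.
(B) Nq → Pq is axiom D; it is valid on a frame exactly when R is serial. R is serial, so valid.
(C) q → Nq is equivalent to ◇p→p; it holds exactly when R ⊆ identity. Here R ⊄ identity — not valid.

A, B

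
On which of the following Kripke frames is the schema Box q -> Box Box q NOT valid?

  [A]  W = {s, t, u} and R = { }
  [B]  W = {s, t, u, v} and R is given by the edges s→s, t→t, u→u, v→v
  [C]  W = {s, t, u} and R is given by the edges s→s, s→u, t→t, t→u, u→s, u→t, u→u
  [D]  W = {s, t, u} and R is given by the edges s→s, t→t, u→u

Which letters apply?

C

The schema Box q -> Box Box q is axiom 4; it is valid on a frame iff R is transitive.
(A) R is transitive (R is closed under composition), so the schema is valid here.
(B) R is transitive (R is closed under composition), so the schema is valid here.
(C) R is not transitive (s R u and u R t but not s R t), so the schema fails here.
(D) R is transitive (R is closed under composition), so the schema is valid here.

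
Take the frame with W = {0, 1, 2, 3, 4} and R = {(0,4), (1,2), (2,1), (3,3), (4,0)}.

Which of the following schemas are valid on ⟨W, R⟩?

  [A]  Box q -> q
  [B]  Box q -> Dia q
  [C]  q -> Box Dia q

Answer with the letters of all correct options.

R is not reflexive: not 0 R 0.
R is symmetric: every R-edge is matched by its reverse.
R is serial: every world has an R-successor.
(A) Box q -> q is axiom T, which corresponds to reflexivity. R is not reflexive — not valid.
(B) Box q -> Dia q is axiom D, which corresponds to seriality. R is serial — valid.
(C) q -> Box Dia q is axiom B, which corresponds to symmetry. R is symmetric — valid.

B, C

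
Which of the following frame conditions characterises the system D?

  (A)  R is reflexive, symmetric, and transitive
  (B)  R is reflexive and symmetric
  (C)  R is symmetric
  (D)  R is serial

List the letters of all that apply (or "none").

D

(A) this class determines S5, not D.
(B) this class determines B (= KTB), not D.
(C) this class determines KB, not D.
(D) D is sound and complete for exactly this class.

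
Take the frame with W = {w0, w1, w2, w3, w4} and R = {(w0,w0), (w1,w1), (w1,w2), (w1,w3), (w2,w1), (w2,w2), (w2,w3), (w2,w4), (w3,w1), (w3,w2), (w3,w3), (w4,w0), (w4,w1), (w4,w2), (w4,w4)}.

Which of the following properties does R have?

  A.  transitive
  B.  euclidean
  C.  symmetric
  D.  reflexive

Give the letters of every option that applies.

D

(A) not transitive: w1 R w2 and w2 R w4 but not w1 R w4.
(B) not euclidean: w2 R w1 and w2 R w4 but not w1 R w4.
(C) not symmetric: w4 R w0 but not w0 R w4.
(D) reflexive: each world relates to itself.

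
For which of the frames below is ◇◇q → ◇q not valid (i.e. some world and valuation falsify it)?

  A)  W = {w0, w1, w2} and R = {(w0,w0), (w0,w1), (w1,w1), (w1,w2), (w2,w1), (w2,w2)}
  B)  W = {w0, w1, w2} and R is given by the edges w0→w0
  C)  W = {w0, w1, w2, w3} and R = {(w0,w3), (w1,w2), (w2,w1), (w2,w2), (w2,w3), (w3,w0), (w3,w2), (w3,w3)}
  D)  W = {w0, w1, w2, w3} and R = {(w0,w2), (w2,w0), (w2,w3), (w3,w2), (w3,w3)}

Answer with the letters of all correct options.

A, C, D

The schema ◇◇q → ◇q is the dual of axiom 4; it is valid on a frame iff R is transitive.
(A) R is not transitive (w0 R w1 and w1 R w2 but not w0 R w2), so the schema fails here.
(B) R is transitive (R is closed under composition), so the schema is valid here.
(C) R is not transitive (w0 R w3 and w3 R w0 but not w0 R w0), so the schema fails here.
(D) R is not transitive (w0 R w2 and w2 R w0 but not w0 R w0), so the schema fails here.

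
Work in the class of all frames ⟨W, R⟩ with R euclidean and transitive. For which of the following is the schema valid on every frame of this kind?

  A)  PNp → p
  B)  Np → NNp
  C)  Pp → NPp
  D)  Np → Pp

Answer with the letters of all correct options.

B, C

(A) PNp → p (the dual of axiom B) characterises the symmetric frames. Such an R need not be symmetric — not valid.
(B) Np → NNp is axiom 4, which corresponds to transitivity. Every such R is transitive — valid.
(C) axiom 5: valid iff R is euclidean. Every such R is euclidean — valid.
(D) Np → Pp is axiom D, which corresponds to seriality. Such an R need not be serial — not valid.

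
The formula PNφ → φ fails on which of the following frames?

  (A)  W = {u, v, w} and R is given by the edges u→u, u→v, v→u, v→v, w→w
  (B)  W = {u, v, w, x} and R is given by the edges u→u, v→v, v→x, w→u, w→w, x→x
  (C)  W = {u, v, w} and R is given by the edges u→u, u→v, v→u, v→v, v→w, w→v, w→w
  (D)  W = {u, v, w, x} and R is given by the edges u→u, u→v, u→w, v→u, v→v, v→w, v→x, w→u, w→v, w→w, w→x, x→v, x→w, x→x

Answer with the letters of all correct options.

B

The schema PNφ → φ is the dual of axiom B; it is valid on a frame iff R is symmetric.
(A) R is symmetric (every R-edge is matched by its reverse), so the schema is valid here.
(B) R is not symmetric (v R x but not x R v), so the schema fails here.
(C) R is symmetric (every R-edge is matched by its reverse), so the schema is valid here.
(D) R is symmetric (every R-edge is matched by its reverse), so the schema is valid here.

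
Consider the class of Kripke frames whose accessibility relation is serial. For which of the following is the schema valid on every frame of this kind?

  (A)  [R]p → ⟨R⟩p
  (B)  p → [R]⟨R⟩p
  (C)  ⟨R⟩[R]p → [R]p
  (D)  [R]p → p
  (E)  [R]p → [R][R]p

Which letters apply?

(A) [R]p → ⟨R⟩p is axiom D, which corresponds to seriality. Every such R is serial — valid.
(B) p → [R]⟨R⟩p is axiom B; it is valid on a frame exactly when R is symmetric. Such an R need not be symmetric, so not valid.
(C) ⟨R⟩[R]p → [R]p is the dual of axiom 5, which corresponds to the euclidean property. Such an R need not be euclidean — not valid.
(D) [R]p → p is axiom T; it is valid on a frame exactly when R is reflexive. Such an R need not be reflexive, so not valid.
(E) axiom 4: valid iff R is transitive. Such an R need not be transitive — not valid.

A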